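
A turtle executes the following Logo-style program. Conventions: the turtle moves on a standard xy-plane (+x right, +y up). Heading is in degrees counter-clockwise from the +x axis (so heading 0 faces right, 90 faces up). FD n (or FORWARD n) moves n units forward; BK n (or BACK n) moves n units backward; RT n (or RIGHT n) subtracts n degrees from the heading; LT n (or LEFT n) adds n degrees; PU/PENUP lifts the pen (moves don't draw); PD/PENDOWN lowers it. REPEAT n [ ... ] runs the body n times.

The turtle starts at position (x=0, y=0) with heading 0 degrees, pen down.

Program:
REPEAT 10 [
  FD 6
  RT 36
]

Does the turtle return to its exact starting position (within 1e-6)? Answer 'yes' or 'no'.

Executing turtle program step by step:
Start: pos=(0,0), heading=0, pen down
REPEAT 10 [
  -- iteration 1/10 --
  FD 6: (0,0) -> (6,0) [heading=0, draw]
  RT 36: heading 0 -> 324
  -- iteration 2/10 --
  FD 6: (6,0) -> (10.854,-3.527) [heading=324, draw]
  RT 36: heading 324 -> 288
  -- iteration 3/10 --
  FD 6: (10.854,-3.527) -> (12.708,-9.233) [heading=288, draw]
  RT 36: heading 288 -> 252
  -- iteration 4/10 --
  FD 6: (12.708,-9.233) -> (10.854,-14.939) [heading=252, draw]
  RT 36: heading 252 -> 216
  -- iteration 5/10 --
  FD 6: (10.854,-14.939) -> (6,-18.466) [heading=216, draw]
  RT 36: heading 216 -> 180
  -- iteration 6/10 --
  FD 6: (6,-18.466) -> (0,-18.466) [heading=180, draw]
  RT 36: heading 180 -> 144
  -- iteration 7/10 --
  FD 6: (0,-18.466) -> (-4.854,-14.939) [heading=144, draw]
  RT 36: heading 144 -> 108
  -- iteration 8/10 --
  FD 6: (-4.854,-14.939) -> (-6.708,-9.233) [heading=108, draw]
  RT 36: heading 108 -> 72
  -- iteration 9/10 --
  FD 6: (-6.708,-9.233) -> (-4.854,-3.527) [heading=72, draw]
  RT 36: heading 72 -> 36
  -- iteration 10/10 --
  FD 6: (-4.854,-3.527) -> (0,0) [heading=36, draw]
  RT 36: heading 36 -> 0
]
Final: pos=(0,0), heading=0, 10 segment(s) drawn

Start position: (0, 0)
Final position: (0, 0)
Distance = 0; < 1e-6 -> CLOSED

Answer: yes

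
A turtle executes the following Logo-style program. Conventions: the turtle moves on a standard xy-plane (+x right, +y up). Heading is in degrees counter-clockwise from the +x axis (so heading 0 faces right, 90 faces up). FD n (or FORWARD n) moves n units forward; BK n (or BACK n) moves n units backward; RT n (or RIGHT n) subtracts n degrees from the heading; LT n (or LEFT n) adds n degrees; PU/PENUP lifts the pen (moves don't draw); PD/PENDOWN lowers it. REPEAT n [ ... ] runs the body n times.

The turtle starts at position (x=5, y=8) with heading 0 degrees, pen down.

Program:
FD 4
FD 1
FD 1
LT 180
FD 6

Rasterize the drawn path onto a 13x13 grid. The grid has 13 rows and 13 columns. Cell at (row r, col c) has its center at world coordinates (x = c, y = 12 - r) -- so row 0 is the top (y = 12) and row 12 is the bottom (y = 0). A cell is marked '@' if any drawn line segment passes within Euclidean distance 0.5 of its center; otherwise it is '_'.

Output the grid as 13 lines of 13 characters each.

Answer: _____________
_____________
_____________
_____________
_____@@@@@@@_
_____________
_____________
_____________
_____________
_____________
_____________
_____________
_____________

Derivation:
Segment 0: (5,8) -> (9,8)
Segment 1: (9,8) -> (10,8)
Segment 2: (10,8) -> (11,8)
Segment 3: (11,8) -> (5,8)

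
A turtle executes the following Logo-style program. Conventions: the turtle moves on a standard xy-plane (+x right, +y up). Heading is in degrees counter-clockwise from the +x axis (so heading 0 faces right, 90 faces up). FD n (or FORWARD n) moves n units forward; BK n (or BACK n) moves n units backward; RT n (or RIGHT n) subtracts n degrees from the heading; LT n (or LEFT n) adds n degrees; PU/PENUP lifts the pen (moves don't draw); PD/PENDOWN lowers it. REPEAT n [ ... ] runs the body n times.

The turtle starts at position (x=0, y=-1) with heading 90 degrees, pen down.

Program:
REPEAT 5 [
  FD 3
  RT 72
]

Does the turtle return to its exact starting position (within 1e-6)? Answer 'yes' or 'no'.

Executing turtle program step by step:
Start: pos=(0,-1), heading=90, pen down
REPEAT 5 [
  -- iteration 1/5 --
  FD 3: (0,-1) -> (0,2) [heading=90, draw]
  RT 72: heading 90 -> 18
  -- iteration 2/5 --
  FD 3: (0,2) -> (2.853,2.927) [heading=18, draw]
  RT 72: heading 18 -> 306
  -- iteration 3/5 --
  FD 3: (2.853,2.927) -> (4.617,0.5) [heading=306, draw]
  RT 72: heading 306 -> 234
  -- iteration 4/5 --
  FD 3: (4.617,0.5) -> (2.853,-1.927) [heading=234, draw]
  RT 72: heading 234 -> 162
  -- iteration 5/5 --
  FD 3: (2.853,-1.927) -> (0,-1) [heading=162, draw]
  RT 72: heading 162 -> 90
]
Final: pos=(0,-1), heading=90, 5 segment(s) drawn

Start position: (0, -1)
Final position: (0, -1)
Distance = 0; < 1e-6 -> CLOSED

Answer: yes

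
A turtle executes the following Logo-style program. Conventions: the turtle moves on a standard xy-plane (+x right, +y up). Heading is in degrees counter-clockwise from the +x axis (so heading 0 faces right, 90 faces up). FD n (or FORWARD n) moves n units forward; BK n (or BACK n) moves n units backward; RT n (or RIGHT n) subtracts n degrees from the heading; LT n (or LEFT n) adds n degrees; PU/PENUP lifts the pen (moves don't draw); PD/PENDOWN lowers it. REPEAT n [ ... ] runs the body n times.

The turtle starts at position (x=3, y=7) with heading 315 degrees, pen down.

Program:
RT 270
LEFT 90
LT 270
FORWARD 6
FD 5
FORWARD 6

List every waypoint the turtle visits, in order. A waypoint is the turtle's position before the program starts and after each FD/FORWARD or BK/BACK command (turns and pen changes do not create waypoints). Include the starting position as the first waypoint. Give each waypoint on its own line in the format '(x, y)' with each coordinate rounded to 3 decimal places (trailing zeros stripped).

Answer: (3, 7)
(7.243, 11.243)
(10.778, 14.778)
(15.021, 19.021)

Derivation:
Executing turtle program step by step:
Start: pos=(3,7), heading=315, pen down
RT 270: heading 315 -> 45
LT 90: heading 45 -> 135
LT 270: heading 135 -> 45
FD 6: (3,7) -> (7.243,11.243) [heading=45, draw]
FD 5: (7.243,11.243) -> (10.778,14.778) [heading=45, draw]
FD 6: (10.778,14.778) -> (15.021,19.021) [heading=45, draw]
Final: pos=(15.021,19.021), heading=45, 3 segment(s) drawn
Waypoints (4 total):
(3, 7)
(7.243, 11.243)
(10.778, 14.778)
(15.021, 19.021)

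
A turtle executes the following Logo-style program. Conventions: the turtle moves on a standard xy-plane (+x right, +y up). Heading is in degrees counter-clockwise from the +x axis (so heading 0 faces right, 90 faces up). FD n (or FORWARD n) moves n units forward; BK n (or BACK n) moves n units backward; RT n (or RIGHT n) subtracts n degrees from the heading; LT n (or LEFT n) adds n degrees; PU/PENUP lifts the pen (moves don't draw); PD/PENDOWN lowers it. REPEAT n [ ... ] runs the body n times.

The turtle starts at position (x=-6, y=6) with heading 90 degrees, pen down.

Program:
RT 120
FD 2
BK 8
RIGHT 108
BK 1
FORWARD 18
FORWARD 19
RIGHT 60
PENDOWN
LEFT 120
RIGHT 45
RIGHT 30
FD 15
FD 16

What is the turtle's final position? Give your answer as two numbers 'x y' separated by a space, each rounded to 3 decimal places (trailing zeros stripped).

Answer: -65.571 -29.162

Derivation:
Executing turtle program step by step:
Start: pos=(-6,6), heading=90, pen down
RT 120: heading 90 -> 330
FD 2: (-6,6) -> (-4.268,5) [heading=330, draw]
BK 8: (-4.268,5) -> (-11.196,9) [heading=330, draw]
RT 108: heading 330 -> 222
BK 1: (-11.196,9) -> (-10.453,9.669) [heading=222, draw]
FD 18: (-10.453,9.669) -> (-23.83,-2.375) [heading=222, draw]
FD 19: (-23.83,-2.375) -> (-37.949,-15.089) [heading=222, draw]
RT 60: heading 222 -> 162
PD: pen down
LT 120: heading 162 -> 282
RT 45: heading 282 -> 237
RT 30: heading 237 -> 207
FD 15: (-37.949,-15.089) -> (-51.314,-21.899) [heading=207, draw]
FD 16: (-51.314,-21.899) -> (-65.571,-29.162) [heading=207, draw]
Final: pos=(-65.571,-29.162), heading=207, 7 segment(s) drawn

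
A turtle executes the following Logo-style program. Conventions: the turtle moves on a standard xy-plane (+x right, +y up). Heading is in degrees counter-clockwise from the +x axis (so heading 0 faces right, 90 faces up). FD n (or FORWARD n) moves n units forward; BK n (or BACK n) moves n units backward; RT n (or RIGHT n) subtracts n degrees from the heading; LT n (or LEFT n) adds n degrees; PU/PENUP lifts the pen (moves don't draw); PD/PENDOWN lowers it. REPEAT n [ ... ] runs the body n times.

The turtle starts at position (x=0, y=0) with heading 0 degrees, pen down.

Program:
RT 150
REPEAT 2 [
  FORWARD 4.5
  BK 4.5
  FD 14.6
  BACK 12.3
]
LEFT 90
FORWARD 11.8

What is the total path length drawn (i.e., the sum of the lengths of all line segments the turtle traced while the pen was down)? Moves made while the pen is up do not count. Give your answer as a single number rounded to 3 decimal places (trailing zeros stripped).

Answer: 83.6

Derivation:
Executing turtle program step by step:
Start: pos=(0,0), heading=0, pen down
RT 150: heading 0 -> 210
REPEAT 2 [
  -- iteration 1/2 --
  FD 4.5: (0,0) -> (-3.897,-2.25) [heading=210, draw]
  BK 4.5: (-3.897,-2.25) -> (0,0) [heading=210, draw]
  FD 14.6: (0,0) -> (-12.644,-7.3) [heading=210, draw]
  BK 12.3: (-12.644,-7.3) -> (-1.992,-1.15) [heading=210, draw]
  -- iteration 2/2 --
  FD 4.5: (-1.992,-1.15) -> (-5.889,-3.4) [heading=210, draw]
  BK 4.5: (-5.889,-3.4) -> (-1.992,-1.15) [heading=210, draw]
  FD 14.6: (-1.992,-1.15) -> (-14.636,-8.45) [heading=210, draw]
  BK 12.3: (-14.636,-8.45) -> (-3.984,-2.3) [heading=210, draw]
]
LT 90: heading 210 -> 300
FD 11.8: (-3.984,-2.3) -> (1.916,-12.519) [heading=300, draw]
Final: pos=(1.916,-12.519), heading=300, 9 segment(s) drawn

Segment lengths:
  seg 1: (0,0) -> (-3.897,-2.25), length = 4.5
  seg 2: (-3.897,-2.25) -> (0,0), length = 4.5
  seg 3: (0,0) -> (-12.644,-7.3), length = 14.6
  seg 4: (-12.644,-7.3) -> (-1.992,-1.15), length = 12.3
  seg 5: (-1.992,-1.15) -> (-5.889,-3.4), length = 4.5
  seg 6: (-5.889,-3.4) -> (-1.992,-1.15), length = 4.5
  seg 7: (-1.992,-1.15) -> (-14.636,-8.45), length = 14.6
  seg 8: (-14.636,-8.45) -> (-3.984,-2.3), length = 12.3
  seg 9: (-3.984,-2.3) -> (1.916,-12.519), length = 11.8
Total = 83.6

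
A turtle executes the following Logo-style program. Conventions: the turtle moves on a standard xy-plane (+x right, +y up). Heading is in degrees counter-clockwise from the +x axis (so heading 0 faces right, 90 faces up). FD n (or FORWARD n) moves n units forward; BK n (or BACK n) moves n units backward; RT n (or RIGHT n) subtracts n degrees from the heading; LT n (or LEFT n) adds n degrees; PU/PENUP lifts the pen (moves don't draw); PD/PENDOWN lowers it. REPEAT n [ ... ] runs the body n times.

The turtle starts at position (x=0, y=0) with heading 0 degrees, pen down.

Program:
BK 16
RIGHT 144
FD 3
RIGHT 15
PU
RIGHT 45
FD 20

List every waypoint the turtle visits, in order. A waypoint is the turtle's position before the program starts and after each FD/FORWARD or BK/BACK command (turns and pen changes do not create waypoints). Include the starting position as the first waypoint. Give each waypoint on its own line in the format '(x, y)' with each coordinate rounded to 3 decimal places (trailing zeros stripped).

Answer: (0, 0)
(-16, 0)
(-18.427, -1.763)
(-36.698, 6.371)

Derivation:
Executing turtle program step by step:
Start: pos=(0,0), heading=0, pen down
BK 16: (0,0) -> (-16,0) [heading=0, draw]
RT 144: heading 0 -> 216
FD 3: (-16,0) -> (-18.427,-1.763) [heading=216, draw]
RT 15: heading 216 -> 201
PU: pen up
RT 45: heading 201 -> 156
FD 20: (-18.427,-1.763) -> (-36.698,6.371) [heading=156, move]
Final: pos=(-36.698,6.371), heading=156, 2 segment(s) drawn
Waypoints (4 total):
(0, 0)
(-16, 0)
(-18.427, -1.763)
(-36.698, 6.371)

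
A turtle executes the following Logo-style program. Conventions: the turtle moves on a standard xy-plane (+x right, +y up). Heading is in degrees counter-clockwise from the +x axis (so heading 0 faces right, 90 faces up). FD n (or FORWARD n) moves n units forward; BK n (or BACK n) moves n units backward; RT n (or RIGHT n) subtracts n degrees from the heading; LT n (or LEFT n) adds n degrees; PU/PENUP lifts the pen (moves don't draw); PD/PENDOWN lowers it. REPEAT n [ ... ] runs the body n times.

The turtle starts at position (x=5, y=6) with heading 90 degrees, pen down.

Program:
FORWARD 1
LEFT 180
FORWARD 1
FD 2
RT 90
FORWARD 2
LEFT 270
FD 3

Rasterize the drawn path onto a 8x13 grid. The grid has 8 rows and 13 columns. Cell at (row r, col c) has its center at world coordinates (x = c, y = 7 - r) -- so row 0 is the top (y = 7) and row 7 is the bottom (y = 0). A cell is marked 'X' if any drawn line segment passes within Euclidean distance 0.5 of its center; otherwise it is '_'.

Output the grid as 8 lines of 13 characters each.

Answer: ___X_X_______
___X_X_______
___X_X_______
___XXX_______
_____________
_____________
_____________
_____________

Derivation:
Segment 0: (5,6) -> (5,7)
Segment 1: (5,7) -> (5,6)
Segment 2: (5,6) -> (5,4)
Segment 3: (5,4) -> (3,4)
Segment 4: (3,4) -> (3,7)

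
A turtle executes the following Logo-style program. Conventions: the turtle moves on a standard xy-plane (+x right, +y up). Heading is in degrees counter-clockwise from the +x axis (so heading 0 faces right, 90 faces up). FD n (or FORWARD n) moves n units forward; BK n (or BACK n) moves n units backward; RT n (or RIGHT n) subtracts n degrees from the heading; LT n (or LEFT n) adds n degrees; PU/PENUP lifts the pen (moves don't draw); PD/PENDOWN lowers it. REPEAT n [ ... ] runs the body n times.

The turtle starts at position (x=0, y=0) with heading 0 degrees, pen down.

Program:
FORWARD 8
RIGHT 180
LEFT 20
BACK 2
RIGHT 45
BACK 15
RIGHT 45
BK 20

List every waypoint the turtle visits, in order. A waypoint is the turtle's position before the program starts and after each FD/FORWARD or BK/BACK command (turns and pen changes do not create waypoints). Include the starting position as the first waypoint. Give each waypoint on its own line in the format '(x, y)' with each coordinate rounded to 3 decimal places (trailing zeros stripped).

Answer: (0, 0)
(8, 0)
(9.879, 0.684)
(23.474, -5.655)
(30.314, -24.449)

Derivation:
Executing turtle program step by step:
Start: pos=(0,0), heading=0, pen down
FD 8: (0,0) -> (8,0) [heading=0, draw]
RT 180: heading 0 -> 180
LT 20: heading 180 -> 200
BK 2: (8,0) -> (9.879,0.684) [heading=200, draw]
RT 45: heading 200 -> 155
BK 15: (9.879,0.684) -> (23.474,-5.655) [heading=155, draw]
RT 45: heading 155 -> 110
BK 20: (23.474,-5.655) -> (30.314,-24.449) [heading=110, draw]
Final: pos=(30.314,-24.449), heading=110, 4 segment(s) drawn
Waypoints (5 total):
(0, 0)
(8, 0)
(9.879, 0.684)
(23.474, -5.655)
(30.314, -24.449)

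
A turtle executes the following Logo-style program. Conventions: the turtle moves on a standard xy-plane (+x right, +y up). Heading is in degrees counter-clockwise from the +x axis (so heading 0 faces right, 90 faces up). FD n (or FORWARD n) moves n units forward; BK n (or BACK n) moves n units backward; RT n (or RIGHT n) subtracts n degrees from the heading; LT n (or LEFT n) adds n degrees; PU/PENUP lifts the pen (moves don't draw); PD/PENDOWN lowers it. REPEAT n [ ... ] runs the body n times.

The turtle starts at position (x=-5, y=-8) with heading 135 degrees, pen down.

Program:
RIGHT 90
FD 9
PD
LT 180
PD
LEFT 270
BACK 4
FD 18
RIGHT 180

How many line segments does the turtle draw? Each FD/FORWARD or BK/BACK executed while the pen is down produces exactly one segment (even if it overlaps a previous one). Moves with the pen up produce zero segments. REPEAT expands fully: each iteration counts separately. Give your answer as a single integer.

Answer: 3

Derivation:
Executing turtle program step by step:
Start: pos=(-5,-8), heading=135, pen down
RT 90: heading 135 -> 45
FD 9: (-5,-8) -> (1.364,-1.636) [heading=45, draw]
PD: pen down
LT 180: heading 45 -> 225
PD: pen down
LT 270: heading 225 -> 135
BK 4: (1.364,-1.636) -> (4.192,-4.464) [heading=135, draw]
FD 18: (4.192,-4.464) -> (-8.536,8.263) [heading=135, draw]
RT 180: heading 135 -> 315
Final: pos=(-8.536,8.263), heading=315, 3 segment(s) drawn
Segments drawn: 3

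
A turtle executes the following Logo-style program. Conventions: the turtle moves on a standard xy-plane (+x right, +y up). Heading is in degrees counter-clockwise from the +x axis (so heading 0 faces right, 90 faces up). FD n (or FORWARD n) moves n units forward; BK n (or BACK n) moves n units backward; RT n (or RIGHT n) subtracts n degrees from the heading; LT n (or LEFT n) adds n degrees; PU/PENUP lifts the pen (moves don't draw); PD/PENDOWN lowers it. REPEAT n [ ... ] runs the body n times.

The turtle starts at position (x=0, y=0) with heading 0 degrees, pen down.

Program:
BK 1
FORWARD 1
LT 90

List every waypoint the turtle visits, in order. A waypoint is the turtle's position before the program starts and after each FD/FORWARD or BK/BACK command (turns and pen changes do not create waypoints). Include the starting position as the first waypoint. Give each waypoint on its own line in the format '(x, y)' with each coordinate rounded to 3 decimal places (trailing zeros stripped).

Executing turtle program step by step:
Start: pos=(0,0), heading=0, pen down
BK 1: (0,0) -> (-1,0) [heading=0, draw]
FD 1: (-1,0) -> (0,0) [heading=0, draw]
LT 90: heading 0 -> 90
Final: pos=(0,0), heading=90, 2 segment(s) drawn
Waypoints (3 total):
(0, 0)
(-1, 0)
(0, 0)

Answer: (0, 0)
(-1, 0)
(0, 0)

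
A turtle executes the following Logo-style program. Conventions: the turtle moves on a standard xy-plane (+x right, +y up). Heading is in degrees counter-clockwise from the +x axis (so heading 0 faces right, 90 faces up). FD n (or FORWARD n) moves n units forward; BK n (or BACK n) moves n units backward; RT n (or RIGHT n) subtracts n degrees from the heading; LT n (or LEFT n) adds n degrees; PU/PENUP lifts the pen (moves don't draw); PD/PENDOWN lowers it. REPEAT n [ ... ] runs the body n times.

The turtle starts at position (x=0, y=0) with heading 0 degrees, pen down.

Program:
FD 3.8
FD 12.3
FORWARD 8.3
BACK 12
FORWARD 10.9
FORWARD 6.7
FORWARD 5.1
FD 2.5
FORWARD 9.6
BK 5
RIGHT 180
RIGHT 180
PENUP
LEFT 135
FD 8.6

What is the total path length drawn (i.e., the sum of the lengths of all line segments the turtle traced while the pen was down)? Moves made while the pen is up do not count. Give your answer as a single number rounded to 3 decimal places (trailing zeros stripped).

Answer: 76.2

Derivation:
Executing turtle program step by step:
Start: pos=(0,0), heading=0, pen down
FD 3.8: (0,0) -> (3.8,0) [heading=0, draw]
FD 12.3: (3.8,0) -> (16.1,0) [heading=0, draw]
FD 8.3: (16.1,0) -> (24.4,0) [heading=0, draw]
BK 12: (24.4,0) -> (12.4,0) [heading=0, draw]
FD 10.9: (12.4,0) -> (23.3,0) [heading=0, draw]
FD 6.7: (23.3,0) -> (30,0) [heading=0, draw]
FD 5.1: (30,0) -> (35.1,0) [heading=0, draw]
FD 2.5: (35.1,0) -> (37.6,0) [heading=0, draw]
FD 9.6: (37.6,0) -> (47.2,0) [heading=0, draw]
BK 5: (47.2,0) -> (42.2,0) [heading=0, draw]
RT 180: heading 0 -> 180
RT 180: heading 180 -> 0
PU: pen up
LT 135: heading 0 -> 135
FD 8.6: (42.2,0) -> (36.119,6.081) [heading=135, move]
Final: pos=(36.119,6.081), heading=135, 10 segment(s) drawn

Segment lengths:
  seg 1: (0,0) -> (3.8,0), length = 3.8
  seg 2: (3.8,0) -> (16.1,0), length = 12.3
  seg 3: (16.1,0) -> (24.4,0), length = 8.3
  seg 4: (24.4,0) -> (12.4,0), length = 12
  seg 5: (12.4,0) -> (23.3,0), length = 10.9
  seg 6: (23.3,0) -> (30,0), length = 6.7
  seg 7: (30,0) -> (35.1,0), length = 5.1
  seg 8: (35.1,0) -> (37.6,0), length = 2.5
  seg 9: (37.6,0) -> (47.2,0), length = 9.6
  seg 10: (47.2,0) -> (42.2,0), length = 5
Total = 76.2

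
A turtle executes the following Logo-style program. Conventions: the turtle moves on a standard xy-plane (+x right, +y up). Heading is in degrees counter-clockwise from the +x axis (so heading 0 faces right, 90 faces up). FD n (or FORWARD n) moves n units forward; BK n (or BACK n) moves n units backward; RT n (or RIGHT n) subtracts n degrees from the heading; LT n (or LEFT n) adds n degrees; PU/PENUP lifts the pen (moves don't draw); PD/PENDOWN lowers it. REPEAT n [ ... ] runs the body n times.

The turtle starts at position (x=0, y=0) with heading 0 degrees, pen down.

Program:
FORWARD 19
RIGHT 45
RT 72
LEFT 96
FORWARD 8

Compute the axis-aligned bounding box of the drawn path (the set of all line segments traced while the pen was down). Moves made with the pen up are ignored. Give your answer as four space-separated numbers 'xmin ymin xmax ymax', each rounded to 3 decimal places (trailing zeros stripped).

Answer: 0 -2.867 26.469 0

Derivation:
Executing turtle program step by step:
Start: pos=(0,0), heading=0, pen down
FD 19: (0,0) -> (19,0) [heading=0, draw]
RT 45: heading 0 -> 315
RT 72: heading 315 -> 243
LT 96: heading 243 -> 339
FD 8: (19,0) -> (26.469,-2.867) [heading=339, draw]
Final: pos=(26.469,-2.867), heading=339, 2 segment(s) drawn

Segment endpoints: x in {0, 19, 26.469}, y in {-2.867, 0}
xmin=0, ymin=-2.867, xmax=26.469, ymax=0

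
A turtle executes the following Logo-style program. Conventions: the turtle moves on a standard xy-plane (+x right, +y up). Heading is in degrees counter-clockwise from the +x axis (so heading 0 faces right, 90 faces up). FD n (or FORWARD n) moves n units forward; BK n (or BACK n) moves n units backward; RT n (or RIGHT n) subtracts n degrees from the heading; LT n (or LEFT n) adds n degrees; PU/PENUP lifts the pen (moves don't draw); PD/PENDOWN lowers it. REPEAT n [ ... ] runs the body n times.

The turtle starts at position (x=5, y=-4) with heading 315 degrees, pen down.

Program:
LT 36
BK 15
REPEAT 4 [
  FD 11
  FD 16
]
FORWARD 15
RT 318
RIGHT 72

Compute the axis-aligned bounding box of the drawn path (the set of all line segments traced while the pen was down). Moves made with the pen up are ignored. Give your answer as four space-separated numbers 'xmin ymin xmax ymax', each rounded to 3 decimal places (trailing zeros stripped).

Answer: -9.815 -20.895 111.67 -1.653

Derivation:
Executing turtle program step by step:
Start: pos=(5,-4), heading=315, pen down
LT 36: heading 315 -> 351
BK 15: (5,-4) -> (-9.815,-1.653) [heading=351, draw]
REPEAT 4 [
  -- iteration 1/4 --
  FD 11: (-9.815,-1.653) -> (1.049,-3.374) [heading=351, draw]
  FD 16: (1.049,-3.374) -> (16.852,-5.877) [heading=351, draw]
  -- iteration 2/4 --
  FD 11: (16.852,-5.877) -> (27.717,-7.598) [heading=351, draw]
  FD 16: (27.717,-7.598) -> (43.52,-10.101) [heading=351, draw]
  -- iteration 3/4 --
  FD 11: (43.52,-10.101) -> (54.384,-11.822) [heading=351, draw]
  FD 16: (54.384,-11.822) -> (70.187,-14.325) [heading=351, draw]
  -- iteration 4/4 --
  FD 11: (70.187,-14.325) -> (81.052,-16.045) [heading=351, draw]
  FD 16: (81.052,-16.045) -> (96.855,-18.548) [heading=351, draw]
]
FD 15: (96.855,-18.548) -> (111.67,-20.895) [heading=351, draw]
RT 318: heading 351 -> 33
RT 72: heading 33 -> 321
Final: pos=(111.67,-20.895), heading=321, 10 segment(s) drawn

Segment endpoints: x in {-9.815, 1.049, 5, 16.852, 27.717, 43.52, 54.384, 70.187, 81.052, 96.855, 111.67}, y in {-20.895, -18.548, -16.045, -14.325, -11.822, -10.101, -7.598, -5.877, -4, -3.374, -1.653}
xmin=-9.815, ymin=-20.895, xmax=111.67, ymax=-1.653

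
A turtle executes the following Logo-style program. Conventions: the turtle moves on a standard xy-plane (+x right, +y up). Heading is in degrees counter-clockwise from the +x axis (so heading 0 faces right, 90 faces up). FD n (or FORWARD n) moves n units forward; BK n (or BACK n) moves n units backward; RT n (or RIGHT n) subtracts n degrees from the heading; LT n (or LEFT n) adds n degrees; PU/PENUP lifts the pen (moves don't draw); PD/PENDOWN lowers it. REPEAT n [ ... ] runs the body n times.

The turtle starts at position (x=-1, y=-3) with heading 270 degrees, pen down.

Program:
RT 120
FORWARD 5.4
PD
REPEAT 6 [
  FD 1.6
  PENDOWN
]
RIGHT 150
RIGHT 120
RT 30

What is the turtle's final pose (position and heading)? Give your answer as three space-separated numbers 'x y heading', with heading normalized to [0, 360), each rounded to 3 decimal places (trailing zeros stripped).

Answer: -13.99 4.5 210

Derivation:
Executing turtle program step by step:
Start: pos=(-1,-3), heading=270, pen down
RT 120: heading 270 -> 150
FD 5.4: (-1,-3) -> (-5.677,-0.3) [heading=150, draw]
PD: pen down
REPEAT 6 [
  -- iteration 1/6 --
  FD 1.6: (-5.677,-0.3) -> (-7.062,0.5) [heading=150, draw]
  PD: pen down
  -- iteration 2/6 --
  FD 1.6: (-7.062,0.5) -> (-8.448,1.3) [heading=150, draw]
  PD: pen down
  -- iteration 3/6 --
  FD 1.6: (-8.448,1.3) -> (-9.833,2.1) [heading=150, draw]
  PD: pen down
  -- iteration 4/6 --
  FD 1.6: (-9.833,2.1) -> (-11.219,2.9) [heading=150, draw]
  PD: pen down
  -- iteration 5/6 --
  FD 1.6: (-11.219,2.9) -> (-12.605,3.7) [heading=150, draw]
  PD: pen down
  -- iteration 6/6 --
  FD 1.6: (-12.605,3.7) -> (-13.99,4.5) [heading=150, draw]
  PD: pen down
]
RT 150: heading 150 -> 0
RT 120: heading 0 -> 240
RT 30: heading 240 -> 210
Final: pos=(-13.99,4.5), heading=210, 7 segment(s) drawn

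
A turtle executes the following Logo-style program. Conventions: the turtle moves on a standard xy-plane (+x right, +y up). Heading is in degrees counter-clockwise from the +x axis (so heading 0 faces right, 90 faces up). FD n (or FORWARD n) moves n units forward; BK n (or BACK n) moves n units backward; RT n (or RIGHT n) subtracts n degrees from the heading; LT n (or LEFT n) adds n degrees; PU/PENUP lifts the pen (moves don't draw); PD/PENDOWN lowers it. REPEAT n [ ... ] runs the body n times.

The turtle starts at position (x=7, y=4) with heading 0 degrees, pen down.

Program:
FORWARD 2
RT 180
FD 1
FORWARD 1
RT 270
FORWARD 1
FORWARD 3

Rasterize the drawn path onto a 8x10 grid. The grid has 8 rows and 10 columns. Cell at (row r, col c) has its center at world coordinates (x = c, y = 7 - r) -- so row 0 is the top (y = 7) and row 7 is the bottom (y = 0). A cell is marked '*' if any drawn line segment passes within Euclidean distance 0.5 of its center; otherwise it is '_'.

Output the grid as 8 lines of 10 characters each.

Answer: __________
__________
__________
_______***
_______*__
_______*__
_______*__
_______*__

Derivation:
Segment 0: (7,4) -> (9,4)
Segment 1: (9,4) -> (8,4)
Segment 2: (8,4) -> (7,4)
Segment 3: (7,4) -> (7,3)
Segment 4: (7,3) -> (7,0)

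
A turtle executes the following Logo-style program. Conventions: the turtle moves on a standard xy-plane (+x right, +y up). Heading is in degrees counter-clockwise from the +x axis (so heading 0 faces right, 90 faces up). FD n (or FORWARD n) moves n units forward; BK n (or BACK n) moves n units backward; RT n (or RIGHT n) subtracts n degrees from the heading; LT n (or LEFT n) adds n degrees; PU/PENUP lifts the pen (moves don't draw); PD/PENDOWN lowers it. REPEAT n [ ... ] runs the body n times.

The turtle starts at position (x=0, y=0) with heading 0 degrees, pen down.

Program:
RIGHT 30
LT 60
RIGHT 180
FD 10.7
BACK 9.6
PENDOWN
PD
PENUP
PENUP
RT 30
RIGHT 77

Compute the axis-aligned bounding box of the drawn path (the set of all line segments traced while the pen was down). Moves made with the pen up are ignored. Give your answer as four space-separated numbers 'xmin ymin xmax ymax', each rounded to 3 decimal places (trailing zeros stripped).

Answer: -9.266 -5.35 0 0

Derivation:
Executing turtle program step by step:
Start: pos=(0,0), heading=0, pen down
RT 30: heading 0 -> 330
LT 60: heading 330 -> 30
RT 180: heading 30 -> 210
FD 10.7: (0,0) -> (-9.266,-5.35) [heading=210, draw]
BK 9.6: (-9.266,-5.35) -> (-0.953,-0.55) [heading=210, draw]
PD: pen down
PD: pen down
PU: pen up
PU: pen up
RT 30: heading 210 -> 180
RT 77: heading 180 -> 103
Final: pos=(-0.953,-0.55), heading=103, 2 segment(s) drawn

Segment endpoints: x in {-9.266, -0.953, 0}, y in {-5.35, -0.55, 0}
xmin=-9.266, ymin=-5.35, xmax=0, ymax=0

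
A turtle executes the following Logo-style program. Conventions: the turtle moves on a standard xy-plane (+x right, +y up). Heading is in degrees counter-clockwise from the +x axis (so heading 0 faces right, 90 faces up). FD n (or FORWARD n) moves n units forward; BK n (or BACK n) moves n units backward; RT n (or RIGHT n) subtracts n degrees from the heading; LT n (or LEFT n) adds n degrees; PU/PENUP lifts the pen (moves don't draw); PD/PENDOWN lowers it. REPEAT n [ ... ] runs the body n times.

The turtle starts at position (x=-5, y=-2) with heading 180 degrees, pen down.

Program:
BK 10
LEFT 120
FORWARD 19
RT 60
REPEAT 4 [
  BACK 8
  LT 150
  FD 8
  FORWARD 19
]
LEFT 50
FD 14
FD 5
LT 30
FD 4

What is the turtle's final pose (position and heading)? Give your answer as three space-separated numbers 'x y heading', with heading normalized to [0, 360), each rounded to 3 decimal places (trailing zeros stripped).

Answer: -3.561 13.788 200

Derivation:
Executing turtle program step by step:
Start: pos=(-5,-2), heading=180, pen down
BK 10: (-5,-2) -> (5,-2) [heading=180, draw]
LT 120: heading 180 -> 300
FD 19: (5,-2) -> (14.5,-18.454) [heading=300, draw]
RT 60: heading 300 -> 240
REPEAT 4 [
  -- iteration 1/4 --
  BK 8: (14.5,-18.454) -> (18.5,-11.526) [heading=240, draw]
  LT 150: heading 240 -> 30
  FD 8: (18.5,-11.526) -> (25.428,-7.526) [heading=30, draw]
  FD 19: (25.428,-7.526) -> (41.883,1.974) [heading=30, draw]
  -- iteration 2/4 --
  BK 8: (41.883,1.974) -> (34.954,-2.026) [heading=30, draw]
  LT 150: heading 30 -> 180
  FD 8: (34.954,-2.026) -> (26.954,-2.026) [heading=180, draw]
  FD 19: (26.954,-2.026) -> (7.954,-2.026) [heading=180, draw]
  -- iteration 3/4 --
  BK 8: (7.954,-2.026) -> (15.954,-2.026) [heading=180, draw]
  LT 150: heading 180 -> 330
  FD 8: (15.954,-2.026) -> (22.883,-6.026) [heading=330, draw]
  FD 19: (22.883,-6.026) -> (39.337,-15.526) [heading=330, draw]
  -- iteration 4/4 --
  BK 8: (39.337,-15.526) -> (32.409,-11.526) [heading=330, draw]
  LT 150: heading 330 -> 120
  FD 8: (32.409,-11.526) -> (28.409,-4.598) [heading=120, draw]
  FD 19: (28.409,-4.598) -> (18.909,11.856) [heading=120, draw]
]
LT 50: heading 120 -> 170
FD 14: (18.909,11.856) -> (5.122,14.287) [heading=170, draw]
FD 5: (5.122,14.287) -> (0.198,15.156) [heading=170, draw]
LT 30: heading 170 -> 200
FD 4: (0.198,15.156) -> (-3.561,13.788) [heading=200, draw]
Final: pos=(-3.561,13.788), heading=200, 17 segment(s) drawn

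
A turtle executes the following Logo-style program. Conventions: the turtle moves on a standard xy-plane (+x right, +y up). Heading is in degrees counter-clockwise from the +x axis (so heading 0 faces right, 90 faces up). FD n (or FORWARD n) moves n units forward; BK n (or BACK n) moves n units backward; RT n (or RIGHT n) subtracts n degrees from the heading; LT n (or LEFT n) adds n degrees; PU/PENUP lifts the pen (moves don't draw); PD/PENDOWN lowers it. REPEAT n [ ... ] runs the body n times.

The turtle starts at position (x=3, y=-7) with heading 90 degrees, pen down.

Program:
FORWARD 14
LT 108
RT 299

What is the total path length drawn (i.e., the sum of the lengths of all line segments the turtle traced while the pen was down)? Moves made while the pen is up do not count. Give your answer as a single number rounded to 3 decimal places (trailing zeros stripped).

Executing turtle program step by step:
Start: pos=(3,-7), heading=90, pen down
FD 14: (3,-7) -> (3,7) [heading=90, draw]
LT 108: heading 90 -> 198
RT 299: heading 198 -> 259
Final: pos=(3,7), heading=259, 1 segment(s) drawn

Segment lengths:
  seg 1: (3,-7) -> (3,7), length = 14
Total = 14

Answer: 14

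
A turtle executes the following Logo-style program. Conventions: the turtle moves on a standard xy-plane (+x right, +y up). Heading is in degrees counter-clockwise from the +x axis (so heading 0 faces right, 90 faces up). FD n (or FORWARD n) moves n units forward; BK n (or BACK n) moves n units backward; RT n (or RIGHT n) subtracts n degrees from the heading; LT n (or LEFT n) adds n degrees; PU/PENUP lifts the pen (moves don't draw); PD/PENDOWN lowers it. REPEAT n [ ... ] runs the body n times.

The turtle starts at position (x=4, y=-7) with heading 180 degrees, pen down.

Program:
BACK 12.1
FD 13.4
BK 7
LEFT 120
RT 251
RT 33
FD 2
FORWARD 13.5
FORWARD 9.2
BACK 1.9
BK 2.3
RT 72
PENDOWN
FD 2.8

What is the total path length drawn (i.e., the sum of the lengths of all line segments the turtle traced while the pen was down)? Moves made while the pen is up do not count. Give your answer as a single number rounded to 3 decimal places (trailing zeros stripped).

Executing turtle program step by step:
Start: pos=(4,-7), heading=180, pen down
BK 12.1: (4,-7) -> (16.1,-7) [heading=180, draw]
FD 13.4: (16.1,-7) -> (2.7,-7) [heading=180, draw]
BK 7: (2.7,-7) -> (9.7,-7) [heading=180, draw]
LT 120: heading 180 -> 300
RT 251: heading 300 -> 49
RT 33: heading 49 -> 16
FD 2: (9.7,-7) -> (11.623,-6.449) [heading=16, draw]
FD 13.5: (11.623,-6.449) -> (24.6,-2.728) [heading=16, draw]
FD 9.2: (24.6,-2.728) -> (33.443,-0.192) [heading=16, draw]
BK 1.9: (33.443,-0.192) -> (31.617,-0.715) [heading=16, draw]
BK 2.3: (31.617,-0.715) -> (29.406,-1.349) [heading=16, draw]
RT 72: heading 16 -> 304
PD: pen down
FD 2.8: (29.406,-1.349) -> (30.972,-3.671) [heading=304, draw]
Final: pos=(30.972,-3.671), heading=304, 9 segment(s) drawn

Segment lengths:
  seg 1: (4,-7) -> (16.1,-7), length = 12.1
  seg 2: (16.1,-7) -> (2.7,-7), length = 13.4
  seg 3: (2.7,-7) -> (9.7,-7), length = 7
  seg 4: (9.7,-7) -> (11.623,-6.449), length = 2
  seg 5: (11.623,-6.449) -> (24.6,-2.728), length = 13.5
  seg 6: (24.6,-2.728) -> (33.443,-0.192), length = 9.2
  seg 7: (33.443,-0.192) -> (31.617,-0.715), length = 1.9
  seg 8: (31.617,-0.715) -> (29.406,-1.349), length = 2.3
  seg 9: (29.406,-1.349) -> (30.972,-3.671), length = 2.8
Total = 64.2

Answer: 64.2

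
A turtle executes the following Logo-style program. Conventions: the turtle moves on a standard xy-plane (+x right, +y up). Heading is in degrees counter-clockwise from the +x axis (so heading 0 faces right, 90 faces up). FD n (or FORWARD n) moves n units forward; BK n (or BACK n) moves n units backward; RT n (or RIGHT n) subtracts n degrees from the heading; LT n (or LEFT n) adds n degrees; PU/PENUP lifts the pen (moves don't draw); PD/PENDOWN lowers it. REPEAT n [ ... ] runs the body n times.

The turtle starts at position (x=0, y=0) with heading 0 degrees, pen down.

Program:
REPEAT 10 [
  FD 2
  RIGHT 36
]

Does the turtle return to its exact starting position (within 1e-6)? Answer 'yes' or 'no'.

Executing turtle program step by step:
Start: pos=(0,0), heading=0, pen down
REPEAT 10 [
  -- iteration 1/10 --
  FD 2: (0,0) -> (2,0) [heading=0, draw]
  RT 36: heading 0 -> 324
  -- iteration 2/10 --
  FD 2: (2,0) -> (3.618,-1.176) [heading=324, draw]
  RT 36: heading 324 -> 288
  -- iteration 3/10 --
  FD 2: (3.618,-1.176) -> (4.236,-3.078) [heading=288, draw]
  RT 36: heading 288 -> 252
  -- iteration 4/10 --
  FD 2: (4.236,-3.078) -> (3.618,-4.98) [heading=252, draw]
  RT 36: heading 252 -> 216
  -- iteration 5/10 --
  FD 2: (3.618,-4.98) -> (2,-6.155) [heading=216, draw]
  RT 36: heading 216 -> 180
  -- iteration 6/10 --
  FD 2: (2,-6.155) -> (0,-6.155) [heading=180, draw]
  RT 36: heading 180 -> 144
  -- iteration 7/10 --
  FD 2: (0,-6.155) -> (-1.618,-4.98) [heading=144, draw]
  RT 36: heading 144 -> 108
  -- iteration 8/10 --
  FD 2: (-1.618,-4.98) -> (-2.236,-3.078) [heading=108, draw]
  RT 36: heading 108 -> 72
  -- iteration 9/10 --
  FD 2: (-2.236,-3.078) -> (-1.618,-1.176) [heading=72, draw]
  RT 36: heading 72 -> 36
  -- iteration 10/10 --
  FD 2: (-1.618,-1.176) -> (0,0) [heading=36, draw]
  RT 36: heading 36 -> 0
]
Final: pos=(0,0), heading=0, 10 segment(s) drawn

Start position: (0, 0)
Final position: (0, 0)
Distance = 0; < 1e-6 -> CLOSED

Answer: yes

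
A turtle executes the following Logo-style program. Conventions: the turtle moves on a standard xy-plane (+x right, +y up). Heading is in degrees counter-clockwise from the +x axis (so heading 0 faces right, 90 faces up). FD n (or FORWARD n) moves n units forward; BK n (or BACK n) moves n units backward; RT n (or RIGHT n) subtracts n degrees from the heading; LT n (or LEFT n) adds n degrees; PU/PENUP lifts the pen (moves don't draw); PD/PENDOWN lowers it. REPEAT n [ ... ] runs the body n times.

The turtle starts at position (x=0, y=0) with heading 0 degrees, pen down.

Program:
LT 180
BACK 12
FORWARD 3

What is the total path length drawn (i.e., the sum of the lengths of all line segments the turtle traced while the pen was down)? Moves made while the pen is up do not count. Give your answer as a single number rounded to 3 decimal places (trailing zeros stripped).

Executing turtle program step by step:
Start: pos=(0,0), heading=0, pen down
LT 180: heading 0 -> 180
BK 12: (0,0) -> (12,0) [heading=180, draw]
FD 3: (12,0) -> (9,0) [heading=180, draw]
Final: pos=(9,0), heading=180, 2 segment(s) drawn

Segment lengths:
  seg 1: (0,0) -> (12,0), length = 12
  seg 2: (12,0) -> (9,0), length = 3
Total = 15

Answer: 15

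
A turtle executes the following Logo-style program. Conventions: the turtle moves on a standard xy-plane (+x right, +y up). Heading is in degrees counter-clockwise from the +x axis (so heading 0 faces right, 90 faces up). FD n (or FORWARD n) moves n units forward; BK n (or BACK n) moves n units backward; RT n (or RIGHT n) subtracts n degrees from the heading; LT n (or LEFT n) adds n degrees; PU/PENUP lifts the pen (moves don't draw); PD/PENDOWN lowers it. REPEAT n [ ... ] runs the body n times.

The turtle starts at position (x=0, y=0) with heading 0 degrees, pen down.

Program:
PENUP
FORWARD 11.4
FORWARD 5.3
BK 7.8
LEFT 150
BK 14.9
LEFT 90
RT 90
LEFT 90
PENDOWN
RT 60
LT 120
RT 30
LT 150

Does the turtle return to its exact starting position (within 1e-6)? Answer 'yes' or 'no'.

Executing turtle program step by step:
Start: pos=(0,0), heading=0, pen down
PU: pen up
FD 11.4: (0,0) -> (11.4,0) [heading=0, move]
FD 5.3: (11.4,0) -> (16.7,0) [heading=0, move]
BK 7.8: (16.7,0) -> (8.9,0) [heading=0, move]
LT 150: heading 0 -> 150
BK 14.9: (8.9,0) -> (21.804,-7.45) [heading=150, move]
LT 90: heading 150 -> 240
RT 90: heading 240 -> 150
LT 90: heading 150 -> 240
PD: pen down
RT 60: heading 240 -> 180
LT 120: heading 180 -> 300
RT 30: heading 300 -> 270
LT 150: heading 270 -> 60
Final: pos=(21.804,-7.45), heading=60, 0 segment(s) drawn

Start position: (0, 0)
Final position: (21.804, -7.45)
Distance = 23.041; >= 1e-6 -> NOT closed

Answer: no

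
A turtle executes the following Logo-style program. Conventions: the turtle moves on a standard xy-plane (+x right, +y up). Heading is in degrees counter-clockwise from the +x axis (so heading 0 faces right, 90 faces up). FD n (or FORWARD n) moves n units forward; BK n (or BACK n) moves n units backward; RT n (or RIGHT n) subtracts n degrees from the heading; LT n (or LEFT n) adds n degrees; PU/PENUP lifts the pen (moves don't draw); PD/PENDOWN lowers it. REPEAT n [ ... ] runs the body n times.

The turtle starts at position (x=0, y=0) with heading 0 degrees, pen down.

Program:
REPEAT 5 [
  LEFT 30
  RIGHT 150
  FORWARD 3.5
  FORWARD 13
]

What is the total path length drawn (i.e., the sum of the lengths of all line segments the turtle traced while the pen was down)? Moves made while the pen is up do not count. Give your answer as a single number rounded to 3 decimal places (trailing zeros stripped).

Answer: 82.5

Derivation:
Executing turtle program step by step:
Start: pos=(0,0), heading=0, pen down
REPEAT 5 [
  -- iteration 1/5 --
  LT 30: heading 0 -> 30
  RT 150: heading 30 -> 240
  FD 3.5: (0,0) -> (-1.75,-3.031) [heading=240, draw]
  FD 13: (-1.75,-3.031) -> (-8.25,-14.289) [heading=240, draw]
  -- iteration 2/5 --
  LT 30: heading 240 -> 270
  RT 150: heading 270 -> 120
  FD 3.5: (-8.25,-14.289) -> (-10,-11.258) [heading=120, draw]
  FD 13: (-10,-11.258) -> (-16.5,0) [heading=120, draw]
  -- iteration 3/5 --
  LT 30: heading 120 -> 150
  RT 150: heading 150 -> 0
  FD 3.5: (-16.5,0) -> (-13,0) [heading=0, draw]
  FD 13: (-13,0) -> (0,0) [heading=0, draw]
  -- iteration 4/5 --
  LT 30: heading 0 -> 30
  RT 150: heading 30 -> 240
  FD 3.5: (0,0) -> (-1.75,-3.031) [heading=240, draw]
  FD 13: (-1.75,-3.031) -> (-8.25,-14.289) [heading=240, draw]
  -- iteration 5/5 --
  LT 30: heading 240 -> 270
  RT 150: heading 270 -> 120
  FD 3.5: (-8.25,-14.289) -> (-10,-11.258) [heading=120, draw]
  FD 13: (-10,-11.258) -> (-16.5,0) [heading=120, draw]
]
Final: pos=(-16.5,0), heading=120, 10 segment(s) drawn

Segment lengths:
  seg 1: (0,0) -> (-1.75,-3.031), length = 3.5
  seg 2: (-1.75,-3.031) -> (-8.25,-14.289), length = 13
  seg 3: (-8.25,-14.289) -> (-10,-11.258), length = 3.5
  seg 4: (-10,-11.258) -> (-16.5,0), length = 13
  seg 5: (-16.5,0) -> (-13,0), length = 3.5
  seg 6: (-13,0) -> (0,0), length = 13
  seg 7: (0,0) -> (-1.75,-3.031), length = 3.5
  seg 8: (-1.75,-3.031) -> (-8.25,-14.289), length = 13
  seg 9: (-8.25,-14.289) -> (-10,-11.258), length = 3.5
  seg 10: (-10,-11.258) -> (-16.5,0), length = 13
Total = 82.5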